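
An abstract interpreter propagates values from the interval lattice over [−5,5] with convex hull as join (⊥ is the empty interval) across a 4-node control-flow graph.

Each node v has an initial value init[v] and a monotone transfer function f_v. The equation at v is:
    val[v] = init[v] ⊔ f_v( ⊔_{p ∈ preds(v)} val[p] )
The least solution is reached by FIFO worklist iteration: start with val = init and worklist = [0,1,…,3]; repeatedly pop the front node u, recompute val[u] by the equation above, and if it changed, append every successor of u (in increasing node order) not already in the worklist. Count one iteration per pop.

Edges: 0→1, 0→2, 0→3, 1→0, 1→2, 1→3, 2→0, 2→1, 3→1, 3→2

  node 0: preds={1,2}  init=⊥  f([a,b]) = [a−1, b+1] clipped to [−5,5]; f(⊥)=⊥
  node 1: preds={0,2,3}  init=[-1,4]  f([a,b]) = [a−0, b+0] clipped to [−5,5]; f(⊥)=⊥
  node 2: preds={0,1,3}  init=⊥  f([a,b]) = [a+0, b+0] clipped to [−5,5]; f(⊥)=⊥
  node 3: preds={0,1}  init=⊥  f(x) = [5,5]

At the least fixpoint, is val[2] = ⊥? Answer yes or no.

no

Iteration log — 18 steps:
  step 1. node 0  ⊔preds=[-1,4]  new=[-2,5]  old=⊥  +wl: 
  step 2. node 1  ⊔preds=[-2,5]  new=[-2,5]  old=[-1,4]  +wl: 0
  step 3. node 2  ⊔preds=[-2,5]  new=[-2,5]  old=⊥  +wl: 1
  step 4. node 3  ⊔preds=[-2,5]  new=[5,5]  old=⊥  +wl: 2
  step 5. node 0  ⊔preds=[-2,5]  new=[-3,5]  old=[-2,5]  +wl: 3
  step 6. node 1  ⊔preds=[-3,5]  new=[-3,5]  old=[-2,5]  +wl: 0
  step 7. node 2  ⊔preds=[-3,5]  new=[-3,5]  old=[-2,5]  +wl: 1
  step 8. node 3  ⊔preds=[-3,5]  new=[5,5]  stable
  step 9. node 0  ⊔preds=[-3,5]  new=[-4,5]  old=[-3,5]  +wl: 2,3
  step 10. node 1  ⊔preds=[-4,5]  new=[-4,5]  old=[-3,5]  +wl: 0
  step 11. node 2  ⊔preds=[-4,5]  new=[-4,5]  old=[-3,5]  +wl: 1
  step 12. node 3  ⊔preds=[-4,5]  new=[5,5]  stable
  step 13. node 0  ⊔preds=[-4,5]  new=[-5,5]  old=[-4,5]  +wl: 2,3
  step 14. node 1  ⊔preds=[-5,5]  new=[-5,5]  old=[-4,5]  +wl: 0
  step 15. node 2  ⊔preds=[-5,5]  new=[-5,5]  old=[-4,5]  +wl: 1
  step 16. node 3  ⊔preds=[-5,5]  new=[5,5]  stable
  step 17. node 0  ⊔preds=[-5,5]  new=[-5,5]  stable
  step 18. node 1  ⊔preds=[-5,5]  new=[-5,5]  stable

Least fixpoint reached:
  node 0: [-5,5]
  node 1: [-5,5]
  node 2: [-5,5]
  node 3: [5,5]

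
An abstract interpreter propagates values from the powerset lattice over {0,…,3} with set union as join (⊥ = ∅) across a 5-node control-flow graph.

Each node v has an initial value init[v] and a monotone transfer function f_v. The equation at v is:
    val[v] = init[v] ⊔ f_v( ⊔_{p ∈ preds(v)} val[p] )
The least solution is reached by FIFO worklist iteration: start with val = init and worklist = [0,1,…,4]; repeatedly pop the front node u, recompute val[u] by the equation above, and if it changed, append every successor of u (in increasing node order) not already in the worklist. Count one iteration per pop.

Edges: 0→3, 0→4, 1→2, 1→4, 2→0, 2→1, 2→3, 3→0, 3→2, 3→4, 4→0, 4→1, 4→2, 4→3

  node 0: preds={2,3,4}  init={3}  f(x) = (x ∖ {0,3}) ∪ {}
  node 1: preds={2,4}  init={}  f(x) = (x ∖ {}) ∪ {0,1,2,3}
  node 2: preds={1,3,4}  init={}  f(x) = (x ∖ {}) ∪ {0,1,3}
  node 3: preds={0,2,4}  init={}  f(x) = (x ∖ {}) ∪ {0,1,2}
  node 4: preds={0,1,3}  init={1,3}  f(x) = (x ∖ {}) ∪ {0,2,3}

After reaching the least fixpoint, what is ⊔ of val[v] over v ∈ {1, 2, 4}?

{0,1,2,3}

Worklist (10 pops):
  #1 pop 0: in={1,3} → {1,3} (was {3}); enqueue []
  #2 pop 1: in={1,3} → {0,1,2,3} (was {}); enqueue []
  #3 pop 2: in={0,1,2,3} → {0,1,2,3} (was {}); enqueue [0,1]
  #4 pop 3: in={0,1,2,3} → {0,1,2,3} (was {}); enqueue [2]
  #5 pop 4: in={0,1,2,3} → {0,1,2,3} (was {1,3}); enqueue [3]
  #6 pop 0: in={0,1,2,3} → {1,2,3} (was {1,3}); enqueue [4]
  #7 pop 1: in={0,1,2,3} → {0,1,2,3} (no change)
  #8 pop 2: in={0,1,2,3} → {0,1,2,3} (no change)
  #9 pop 3: in={0,1,2,3} → {0,1,2,3} (no change)
  #10 pop 4: in={0,1,2,3} → {0,1,2,3} (no change)

Fixpoint:
  val[0] = {1,2,3}
  val[1] = {0,1,2,3}
  val[2] = {0,1,2,3}
  val[3] = {0,1,2,3}
  val[4] = {0,1,2,3}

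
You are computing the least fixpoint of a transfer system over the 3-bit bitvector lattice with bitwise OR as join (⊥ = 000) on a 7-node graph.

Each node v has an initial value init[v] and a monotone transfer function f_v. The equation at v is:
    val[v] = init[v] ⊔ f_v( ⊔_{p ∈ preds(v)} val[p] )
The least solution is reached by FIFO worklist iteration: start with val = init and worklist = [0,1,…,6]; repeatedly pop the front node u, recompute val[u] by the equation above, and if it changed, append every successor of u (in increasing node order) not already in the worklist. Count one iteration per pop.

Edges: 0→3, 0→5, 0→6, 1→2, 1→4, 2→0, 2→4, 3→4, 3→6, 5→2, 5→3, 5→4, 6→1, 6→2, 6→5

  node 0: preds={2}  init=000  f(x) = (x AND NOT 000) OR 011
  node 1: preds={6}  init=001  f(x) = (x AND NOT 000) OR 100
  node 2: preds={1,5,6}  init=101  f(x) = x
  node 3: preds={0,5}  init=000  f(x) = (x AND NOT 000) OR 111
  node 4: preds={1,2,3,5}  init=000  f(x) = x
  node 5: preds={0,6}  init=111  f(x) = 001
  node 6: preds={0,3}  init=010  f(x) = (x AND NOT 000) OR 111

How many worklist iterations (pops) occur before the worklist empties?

Trace (11 dequeues):
  [1] u=0 | in 101 | out 111 | prev 000 | push {}
  [2] u=1 | in 010 | out 111 | prev 001 | push {}
  [3] u=2 | in 111 | out 111 | prev 101 | push {0}
  [4] u=3 | in 111 | out 111 | prev 000 | push {}
  [5] u=4 | in 111 | out 111 | prev 000 | push {}
  [6] u=5 | in 111 | out 111 | ==
  [7] u=6 | in 111 | out 111 | prev 010 | push {1,2,5}
  [8] u=0 | in 111 | out 111 | ==
  [9] u=1 | in 111 | out 111 | ==
  [10] u=2 | in 111 | out 111 | ==
  [11] u=5 | in 111 | out 111 | ==

Converged values:
  [0] 111
  [1] 111
  [2] 111
  [3] 111
  [4] 111
  [5] 111
  [6] 111

11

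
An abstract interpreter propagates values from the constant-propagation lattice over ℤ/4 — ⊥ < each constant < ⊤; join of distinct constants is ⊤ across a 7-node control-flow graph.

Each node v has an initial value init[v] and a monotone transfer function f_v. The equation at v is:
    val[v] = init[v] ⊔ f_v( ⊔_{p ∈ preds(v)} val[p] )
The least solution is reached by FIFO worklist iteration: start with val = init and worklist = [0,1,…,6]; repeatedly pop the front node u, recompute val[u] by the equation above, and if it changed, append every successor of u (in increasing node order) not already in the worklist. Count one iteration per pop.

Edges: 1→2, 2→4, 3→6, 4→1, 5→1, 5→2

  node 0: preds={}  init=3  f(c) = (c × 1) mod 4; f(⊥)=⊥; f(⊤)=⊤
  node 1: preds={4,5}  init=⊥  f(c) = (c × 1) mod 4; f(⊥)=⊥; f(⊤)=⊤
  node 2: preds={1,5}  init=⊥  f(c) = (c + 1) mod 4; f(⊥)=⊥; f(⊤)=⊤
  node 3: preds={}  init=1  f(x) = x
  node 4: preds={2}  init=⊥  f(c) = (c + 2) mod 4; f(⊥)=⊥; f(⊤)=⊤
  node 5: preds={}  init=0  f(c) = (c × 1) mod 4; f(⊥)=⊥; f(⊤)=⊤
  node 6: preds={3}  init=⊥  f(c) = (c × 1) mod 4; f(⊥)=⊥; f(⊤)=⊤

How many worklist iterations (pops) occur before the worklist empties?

Iteration log — 11 steps:
  step 1. node 0  ⊔preds=⊥  new=3  stable
  step 2. node 1  ⊔preds=0  new=0  old=⊥  +wl: 
  step 3. node 2  ⊔preds=0  new=1  old=⊥  +wl: 
  step 4. node 3  ⊔preds=⊥  new=1  stable
  step 5. node 4  ⊔preds=1  new=3  old=⊥  +wl: 1
  step 6. node 5  ⊔preds=⊥  new=0  stable
  step 7. node 6  ⊔preds=1  new=1  old=⊥  +wl: 
  step 8. node 1  ⊔preds=⊤  new=⊤  old=0  +wl: 2
  step 9. node 2  ⊔preds=⊤  new=⊤  old=1  +wl: 4
  step 10. node 4  ⊔preds=⊤  new=⊤  old=3  +wl: 1
  step 11. node 1  ⊔preds=⊤  new=⊤  stable

Least fixpoint reached:
  node 0: 3
  node 1: ⊤
  node 2: ⊤
  node 3: 1
  node 4: ⊤
  node 5: 0
  node 6: 1

11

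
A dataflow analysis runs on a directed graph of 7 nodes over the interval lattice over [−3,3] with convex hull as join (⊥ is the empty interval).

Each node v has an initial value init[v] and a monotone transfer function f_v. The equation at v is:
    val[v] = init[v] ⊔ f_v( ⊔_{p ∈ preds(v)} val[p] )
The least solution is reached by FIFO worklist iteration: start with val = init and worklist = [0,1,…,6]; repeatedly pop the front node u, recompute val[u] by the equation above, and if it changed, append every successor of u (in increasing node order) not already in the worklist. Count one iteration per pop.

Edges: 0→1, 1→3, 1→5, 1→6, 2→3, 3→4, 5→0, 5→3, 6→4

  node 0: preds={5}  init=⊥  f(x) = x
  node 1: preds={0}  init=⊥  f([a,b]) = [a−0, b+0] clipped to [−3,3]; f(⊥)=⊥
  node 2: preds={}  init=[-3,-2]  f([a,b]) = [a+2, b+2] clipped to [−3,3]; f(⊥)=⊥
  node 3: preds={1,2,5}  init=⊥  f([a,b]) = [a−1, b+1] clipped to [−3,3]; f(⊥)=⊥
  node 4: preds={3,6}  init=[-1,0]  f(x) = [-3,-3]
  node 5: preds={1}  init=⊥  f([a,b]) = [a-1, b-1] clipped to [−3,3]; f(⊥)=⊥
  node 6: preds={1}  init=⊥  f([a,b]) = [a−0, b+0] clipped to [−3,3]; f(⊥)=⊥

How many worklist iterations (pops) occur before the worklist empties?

Trace (7 dequeues):
  [1] u=0 | in ⊥ | out ⊥ | ==
  [2] u=1 | in ⊥ | out ⊥ | ==
  [3] u=2 | in ⊥ | out [-3,-2] | ==
  [4] u=3 | in [-3,-2] | out [-3,-1] | prev ⊥ | push {}
  [5] u=4 | in [-3,-1] | out [-3,0] | prev [-1,0] | push {}
  [6] u=5 | in ⊥ | out ⊥ | ==
  [7] u=6 | in ⊥ | out ⊥ | ==

Converged values:
  [0] ⊥
  [1] ⊥
  [2] [-3,-2]
  [3] [-3,-1]
  [4] [-3,0]
  [5] ⊥
  [6] ⊥

7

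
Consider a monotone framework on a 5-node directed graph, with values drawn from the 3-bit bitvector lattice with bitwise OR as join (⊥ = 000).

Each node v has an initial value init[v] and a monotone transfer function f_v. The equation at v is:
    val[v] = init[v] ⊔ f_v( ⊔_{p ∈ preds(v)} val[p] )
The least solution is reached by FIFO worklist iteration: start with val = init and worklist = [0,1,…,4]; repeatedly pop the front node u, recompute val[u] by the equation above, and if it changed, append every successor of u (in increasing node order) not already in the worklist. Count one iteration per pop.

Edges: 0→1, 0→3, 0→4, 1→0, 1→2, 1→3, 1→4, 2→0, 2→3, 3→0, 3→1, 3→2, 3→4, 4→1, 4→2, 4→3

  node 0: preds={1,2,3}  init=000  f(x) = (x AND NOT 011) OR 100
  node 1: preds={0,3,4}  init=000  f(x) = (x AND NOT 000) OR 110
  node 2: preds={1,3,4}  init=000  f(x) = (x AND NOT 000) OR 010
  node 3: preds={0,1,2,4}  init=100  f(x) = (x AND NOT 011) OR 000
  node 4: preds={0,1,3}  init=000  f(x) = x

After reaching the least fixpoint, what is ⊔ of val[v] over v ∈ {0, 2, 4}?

110

Trace (9 dequeues):
  [1] u=0 | in 100 | out 100 | prev 000 | push {}
  [2] u=1 | in 100 | out 110 | prev 000 | push {0}
  [3] u=2 | in 110 | out 110 | prev 000 | push {}
  [4] u=3 | in 110 | out 100 | ==
  [5] u=4 | in 110 | out 110 | prev 000 | push {1,2,3}
  [6] u=0 | in 110 | out 100 | ==
  [7] u=1 | in 110 | out 110 | ==
  [8] u=2 | in 110 | out 110 | ==
  [9] u=3 | in 110 | out 100 | ==

Converged values:
  [0] 100
  [1] 110
  [2] 110
  [3] 100
  [4] 110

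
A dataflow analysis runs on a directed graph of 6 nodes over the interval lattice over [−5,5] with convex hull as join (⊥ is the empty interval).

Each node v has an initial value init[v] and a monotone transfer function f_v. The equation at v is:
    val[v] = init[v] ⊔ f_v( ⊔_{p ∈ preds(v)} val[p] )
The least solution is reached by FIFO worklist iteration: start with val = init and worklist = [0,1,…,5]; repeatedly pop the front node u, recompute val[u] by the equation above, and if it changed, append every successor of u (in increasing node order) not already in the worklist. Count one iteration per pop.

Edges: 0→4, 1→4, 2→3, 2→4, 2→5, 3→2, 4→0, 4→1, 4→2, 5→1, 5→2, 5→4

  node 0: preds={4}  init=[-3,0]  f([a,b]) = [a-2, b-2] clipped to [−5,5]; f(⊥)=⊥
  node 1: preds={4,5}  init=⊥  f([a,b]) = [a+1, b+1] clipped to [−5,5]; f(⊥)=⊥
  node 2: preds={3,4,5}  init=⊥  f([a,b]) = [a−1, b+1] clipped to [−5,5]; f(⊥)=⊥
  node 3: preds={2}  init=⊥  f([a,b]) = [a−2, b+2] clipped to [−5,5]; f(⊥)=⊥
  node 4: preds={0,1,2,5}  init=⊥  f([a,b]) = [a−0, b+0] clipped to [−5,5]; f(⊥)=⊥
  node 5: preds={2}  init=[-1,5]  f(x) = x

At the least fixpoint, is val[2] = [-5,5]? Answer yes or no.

Trace (16 dequeues):
  [1] u=0 | in ⊥ | out [-3,0] | ==
  [2] u=1 | in [-1,5] | out [0,5] | prev ⊥ | push {}
  [3] u=2 | in [-1,5] | out [-2,5] | prev ⊥ | push {}
  [4] u=3 | in [-2,5] | out [-4,5] | prev ⊥ | push {2}
  [5] u=4 | in [-3,5] | out [-3,5] | prev ⊥ | push {0,1}
  [6] u=5 | in [-2,5] | out [-2,5] | prev [-1,5] | push {4}
  [7] u=2 | in [-4,5] | out [-5,5] | prev [-2,5] | push {3,5}
  [8] u=0 | in [-3,5] | out [-5,3] | prev [-3,0] | push {}
  [9] u=1 | in [-3,5] | out [-2,5] | prev [0,5] | push {}
  [10] u=4 | in [-5,5] | out [-5,5] | prev [-3,5] | push {0,1,2}
  [11] u=3 | in [-5,5] | out [-5,5] | prev [-4,5] | push {}
  [12] u=5 | in [-5,5] | out [-5,5] | prev [-2,5] | push {4}
  [13] u=0 | in [-5,5] | out [-5,3] | ==
  [14] u=1 | in [-5,5] | out [-4,5] | prev [-2,5] | push {}
  [15] u=2 | in [-5,5] | out [-5,5] | ==
  [16] u=4 | in [-5,5] | out [-5,5] | ==

Converged values:
  [0] [-5,3]
  [1] [-4,5]
  [2] [-5,5]
  [3] [-5,5]
  [4] [-5,5]
  [5] [-5,5]

yes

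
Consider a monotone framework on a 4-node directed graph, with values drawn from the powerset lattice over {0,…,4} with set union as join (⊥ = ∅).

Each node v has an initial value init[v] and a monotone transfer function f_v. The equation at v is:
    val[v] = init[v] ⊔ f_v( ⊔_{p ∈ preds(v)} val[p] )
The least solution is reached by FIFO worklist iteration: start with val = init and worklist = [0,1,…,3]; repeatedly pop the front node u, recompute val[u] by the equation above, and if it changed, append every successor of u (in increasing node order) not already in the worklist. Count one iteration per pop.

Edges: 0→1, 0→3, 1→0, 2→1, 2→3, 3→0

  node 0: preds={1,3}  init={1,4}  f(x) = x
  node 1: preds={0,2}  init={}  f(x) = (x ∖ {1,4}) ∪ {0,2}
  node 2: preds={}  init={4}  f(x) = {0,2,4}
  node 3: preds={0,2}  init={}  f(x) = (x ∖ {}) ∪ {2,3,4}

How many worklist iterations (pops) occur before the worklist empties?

8

Trace (8 dequeues):
  [1] u=0 | in {} | out {1,4} | ==
  [2] u=1 | in {1,4} | out {0,2} | prev {} | push {0}
  [3] u=2 | in {} | out {0,2,4} | prev {4} | push {1}
  [4] u=3 | in {0,1,2,4} | out {0,1,2,3,4} | prev {} | push {}
  [5] u=0 | in {0,1,2,3,4} | out {0,1,2,3,4} | prev {1,4} | push {3}
  [6] u=1 | in {0,1,2,3,4} | out {0,2,3} | prev {0,2} | push {0}
  [7] u=3 | in {0,1,2,3,4} | out {0,1,2,3,4} | ==
  [8] u=0 | in {0,1,2,3,4} | out {0,1,2,3,4} | ==

Converged values:
  [0] {0,1,2,3,4}
  [1] {0,2,3}
  [2] {0,2,4}
  [3] {0,1,2,3,4}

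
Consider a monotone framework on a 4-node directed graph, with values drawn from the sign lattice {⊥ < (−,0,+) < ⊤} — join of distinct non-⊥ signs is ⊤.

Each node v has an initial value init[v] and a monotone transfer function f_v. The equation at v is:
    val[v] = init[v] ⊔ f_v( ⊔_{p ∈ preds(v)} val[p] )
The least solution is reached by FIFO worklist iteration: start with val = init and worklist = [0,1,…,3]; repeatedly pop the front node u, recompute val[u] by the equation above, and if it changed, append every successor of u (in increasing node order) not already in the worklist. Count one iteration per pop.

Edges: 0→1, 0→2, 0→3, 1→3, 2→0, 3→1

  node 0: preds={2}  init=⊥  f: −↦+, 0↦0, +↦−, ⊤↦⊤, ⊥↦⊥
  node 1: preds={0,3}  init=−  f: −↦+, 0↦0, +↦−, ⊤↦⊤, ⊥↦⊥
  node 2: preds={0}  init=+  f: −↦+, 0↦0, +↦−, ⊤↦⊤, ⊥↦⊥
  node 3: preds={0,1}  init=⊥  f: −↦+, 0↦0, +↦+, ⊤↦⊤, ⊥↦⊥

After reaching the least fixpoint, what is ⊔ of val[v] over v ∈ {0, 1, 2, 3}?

Iteration log — 5 steps:
  step 1. node 0  ⊔preds=+  new=−  old=⊥  +wl: 
  step 2. node 1  ⊔preds=−  new=⊤  old=−  +wl: 
  step 3. node 2  ⊔preds=−  new=+  stable
  step 4. node 3  ⊔preds=⊤  new=⊤  old=⊥  +wl: 1
  step 5. node 1  ⊔preds=⊤  new=⊤  stable

Least fixpoint reached:
  node 0: −
  node 1: ⊤
  node 2: +
  node 3: ⊤

⊤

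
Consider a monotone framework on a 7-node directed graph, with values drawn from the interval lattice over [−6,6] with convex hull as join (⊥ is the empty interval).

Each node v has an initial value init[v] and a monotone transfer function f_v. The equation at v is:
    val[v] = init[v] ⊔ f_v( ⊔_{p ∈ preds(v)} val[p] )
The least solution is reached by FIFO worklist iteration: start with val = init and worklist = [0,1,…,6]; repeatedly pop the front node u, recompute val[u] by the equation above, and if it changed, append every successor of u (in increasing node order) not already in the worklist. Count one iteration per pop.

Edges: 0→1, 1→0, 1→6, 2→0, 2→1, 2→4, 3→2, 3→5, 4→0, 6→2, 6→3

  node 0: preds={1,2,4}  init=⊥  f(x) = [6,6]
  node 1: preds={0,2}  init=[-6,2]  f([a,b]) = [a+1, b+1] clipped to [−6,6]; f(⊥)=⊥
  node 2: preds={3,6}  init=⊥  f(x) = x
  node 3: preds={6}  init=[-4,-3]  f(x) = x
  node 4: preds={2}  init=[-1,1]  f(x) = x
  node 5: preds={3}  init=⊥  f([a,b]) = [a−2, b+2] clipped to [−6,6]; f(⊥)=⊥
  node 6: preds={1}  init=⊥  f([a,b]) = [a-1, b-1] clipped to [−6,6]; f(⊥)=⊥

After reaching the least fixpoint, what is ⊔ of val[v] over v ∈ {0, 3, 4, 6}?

[-6,6]

Trace (17 dequeues):
  [1] u=0 | in [-6,2] | out [6,6] | prev ⊥ | push {}
  [2] u=1 | in [6,6] | out [-6,6] | prev [-6,2] | push {0}
  [3] u=2 | in [-4,-3] | out [-4,-3] | prev ⊥ | push {1}
  [4] u=3 | in ⊥ | out [-4,-3] | ==
  [5] u=4 | in [-4,-3] | out [-4,1] | prev [-1,1] | push {}
  [6] u=5 | in [-4,-3] | out [-6,-1] | prev ⊥ | push {}
  [7] u=6 | in [-6,6] | out [-6,5] | prev ⊥ | push {2,3}
  [8] u=0 | in [-6,6] | out [6,6] | ==
  [9] u=1 | in [-4,6] | out [-6,6] | ==
  [10] u=2 | in [-6,5] | out [-6,5] | prev [-4,-3] | push {0,1,4}
  [11] u=3 | in [-6,5] | out [-6,5] | prev [-4,-3] | push {2,5}
  [12] u=0 | in [-6,6] | out [6,6] | ==
  [13] u=1 | in [-6,6] | out [-6,6] | ==
  [14] u=4 | in [-6,5] | out [-6,5] | prev [-4,1] | push {0}
  [15] u=2 | in [-6,5] | out [-6,5] | ==
  [16] u=5 | in [-6,5] | out [-6,6] | prev [-6,-1] | push {}
  [17] u=0 | in [-6,6] | out [6,6] | ==

Converged values:
  [0] [6,6]
  [1] [-6,6]
  [2] [-6,5]
  [3] [-6,5]
  [4] [-6,5]
  [5] [-6,6]
  [6] [-6,5]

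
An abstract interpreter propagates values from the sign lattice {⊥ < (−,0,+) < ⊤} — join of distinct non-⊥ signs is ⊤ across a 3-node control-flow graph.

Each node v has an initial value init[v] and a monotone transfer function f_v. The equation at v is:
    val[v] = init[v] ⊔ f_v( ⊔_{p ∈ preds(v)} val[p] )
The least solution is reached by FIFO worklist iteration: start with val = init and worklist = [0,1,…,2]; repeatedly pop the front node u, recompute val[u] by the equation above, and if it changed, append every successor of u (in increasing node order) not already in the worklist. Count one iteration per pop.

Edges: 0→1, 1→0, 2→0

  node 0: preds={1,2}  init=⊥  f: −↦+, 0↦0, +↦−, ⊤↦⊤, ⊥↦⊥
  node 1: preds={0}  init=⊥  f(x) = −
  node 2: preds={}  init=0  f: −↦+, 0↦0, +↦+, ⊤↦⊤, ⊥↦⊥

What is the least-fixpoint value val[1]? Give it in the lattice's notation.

−

Trace (5 dequeues):
  [1] u=0 | in 0 | out 0 | prev ⊥ | push {}
  [2] u=1 | in 0 | out − | prev ⊥ | push {0}
  [3] u=2 | in ⊥ | out 0 | ==
  [4] u=0 | in ⊤ | out ⊤ | prev 0 | push {1}
  [5] u=1 | in ⊤ | out − | ==

Converged values:
  [0] ⊤
  [1] −
  [2] 0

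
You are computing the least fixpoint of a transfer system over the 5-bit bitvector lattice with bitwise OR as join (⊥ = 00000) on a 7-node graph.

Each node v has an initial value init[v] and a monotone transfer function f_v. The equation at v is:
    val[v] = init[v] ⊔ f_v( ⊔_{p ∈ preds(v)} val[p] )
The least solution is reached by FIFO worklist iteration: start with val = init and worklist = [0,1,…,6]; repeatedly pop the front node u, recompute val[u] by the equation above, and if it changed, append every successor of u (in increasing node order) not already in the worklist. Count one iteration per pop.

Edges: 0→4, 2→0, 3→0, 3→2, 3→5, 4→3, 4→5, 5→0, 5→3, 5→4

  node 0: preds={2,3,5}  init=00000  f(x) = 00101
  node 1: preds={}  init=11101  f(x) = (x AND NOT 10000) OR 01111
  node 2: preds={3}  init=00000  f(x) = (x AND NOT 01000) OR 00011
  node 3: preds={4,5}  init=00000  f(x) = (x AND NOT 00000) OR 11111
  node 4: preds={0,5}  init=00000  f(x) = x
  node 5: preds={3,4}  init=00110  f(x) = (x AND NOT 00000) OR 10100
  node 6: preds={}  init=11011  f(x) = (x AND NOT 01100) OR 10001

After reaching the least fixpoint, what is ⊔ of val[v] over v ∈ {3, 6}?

Trace (14 dequeues):
  [1] u=0 | in 00110 | out 00101 | prev 00000 | push {}
  [2] u=1 | in 00000 | out 11111 | prev 11101 | push {}
  [3] u=2 | in 00000 | out 00011 | prev 00000 | push {0}
  [4] u=3 | in 00110 | out 11111 | prev 00000 | push {2}
  [5] u=4 | in 00111 | out 00111 | prev 00000 | push {3}
  [6] u=5 | in 11111 | out 11111 | prev 00110 | push {4}
  [7] u=6 | in 00000 | out 11011 | ==
  [8] u=0 | in 11111 | out 00101 | ==
  [9] u=2 | in 11111 | out 10111 | prev 00011 | push {0}
  [10] u=3 | in 11111 | out 11111 | ==
  [11] u=4 | in 11111 | out 11111 | prev 00111 | push {3,5}
  [12] u=0 | in 11111 | out 00101 | ==
  [13] u=3 | in 11111 | out 11111 | ==
  [14] u=5 | in 11111 | out 11111 | ==

Converged values:
  [0] 00101
  [1] 11111
  [2] 10111
  [3] 11111
  [4] 11111
  [5] 11111
  [6] 11011

11111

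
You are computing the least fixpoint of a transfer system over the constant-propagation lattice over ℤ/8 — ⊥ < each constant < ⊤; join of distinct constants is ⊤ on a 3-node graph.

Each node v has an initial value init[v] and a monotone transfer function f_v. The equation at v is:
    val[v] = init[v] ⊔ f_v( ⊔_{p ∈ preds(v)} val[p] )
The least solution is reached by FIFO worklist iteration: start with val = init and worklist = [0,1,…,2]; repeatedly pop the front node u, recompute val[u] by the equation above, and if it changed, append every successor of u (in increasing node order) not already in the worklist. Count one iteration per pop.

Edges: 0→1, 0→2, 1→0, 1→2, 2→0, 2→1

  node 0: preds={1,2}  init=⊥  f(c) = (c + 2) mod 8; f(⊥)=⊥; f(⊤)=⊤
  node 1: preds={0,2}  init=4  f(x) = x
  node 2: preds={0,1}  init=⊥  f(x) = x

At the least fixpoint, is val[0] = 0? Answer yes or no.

Worklist (6 pops):
  #1 pop 0: in=4 → 6 (was ⊥); enqueue []
  #2 pop 1: in=6 → ⊤ (was 4); enqueue [0]
  #3 pop 2: in=⊤ → ⊤ (was ⊥); enqueue [1]
  #4 pop 0: in=⊤ → ⊤ (was 6); enqueue [2]
  #5 pop 1: in=⊤ → ⊤ (no change)
  #6 pop 2: in=⊤ → ⊤ (no change)

Fixpoint:
  val[0] = ⊤
  val[1] = ⊤
  val[2] = ⊤

no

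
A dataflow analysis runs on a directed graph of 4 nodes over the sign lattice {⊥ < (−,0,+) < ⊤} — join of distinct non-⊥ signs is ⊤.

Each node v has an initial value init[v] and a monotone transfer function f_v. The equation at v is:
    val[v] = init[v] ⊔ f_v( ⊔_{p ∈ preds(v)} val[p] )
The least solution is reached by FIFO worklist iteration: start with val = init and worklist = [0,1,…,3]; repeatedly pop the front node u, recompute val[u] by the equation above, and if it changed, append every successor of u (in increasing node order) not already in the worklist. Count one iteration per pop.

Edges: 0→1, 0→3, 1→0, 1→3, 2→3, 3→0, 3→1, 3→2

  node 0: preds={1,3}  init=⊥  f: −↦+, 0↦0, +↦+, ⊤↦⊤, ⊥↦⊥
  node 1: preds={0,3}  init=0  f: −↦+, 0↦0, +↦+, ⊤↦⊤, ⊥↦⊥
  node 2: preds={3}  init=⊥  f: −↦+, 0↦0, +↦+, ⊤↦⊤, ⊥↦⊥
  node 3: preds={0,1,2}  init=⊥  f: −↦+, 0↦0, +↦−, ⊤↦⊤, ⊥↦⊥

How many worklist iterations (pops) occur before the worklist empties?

8

Worklist (8 pops):
  #1 pop 0: in=0 → 0 (was ⊥); enqueue []
  #2 pop 1: in=0 → 0 (no change)
  #3 pop 2: in=⊥ → ⊥ (no change)
  #4 pop 3: in=0 → 0 (was ⊥); enqueue [0,1,2]
  #5 pop 0: in=0 → 0 (no change)
  #6 pop 1: in=0 → 0 (no change)
  #7 pop 2: in=0 → 0 (was ⊥); enqueue [3]
  #8 pop 3: in=0 → 0 (no change)

Fixpoint:
  val[0] = 0
  val[1] = 0
  val[2] = 0
  val[3] = 0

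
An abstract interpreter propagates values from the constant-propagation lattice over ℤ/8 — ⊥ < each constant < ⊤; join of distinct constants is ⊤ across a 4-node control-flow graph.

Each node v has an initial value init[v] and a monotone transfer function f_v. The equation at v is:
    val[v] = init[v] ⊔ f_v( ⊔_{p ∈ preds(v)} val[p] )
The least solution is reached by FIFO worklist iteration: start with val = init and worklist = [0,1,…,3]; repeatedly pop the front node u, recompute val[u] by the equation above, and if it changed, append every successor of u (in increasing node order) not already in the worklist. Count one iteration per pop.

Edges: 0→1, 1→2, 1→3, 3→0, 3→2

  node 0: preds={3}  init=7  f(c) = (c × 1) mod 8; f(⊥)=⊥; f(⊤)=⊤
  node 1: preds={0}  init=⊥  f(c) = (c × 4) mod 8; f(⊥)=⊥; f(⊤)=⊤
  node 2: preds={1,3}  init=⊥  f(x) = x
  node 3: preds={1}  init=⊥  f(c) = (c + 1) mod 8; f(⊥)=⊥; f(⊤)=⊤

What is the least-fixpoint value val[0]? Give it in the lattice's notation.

Iteration log — 11 steps:
  step 1. node 0  ⊔preds=⊥  new=7  stable
  step 2. node 1  ⊔preds=7  new=4  old=⊥  +wl: 
  step 3. node 2  ⊔preds=4  new=4  old=⊥  +wl: 
  step 4. node 3  ⊔preds=4  new=5  old=⊥  +wl: 0,2
  step 5. node 0  ⊔preds=5  new=⊤  old=7  +wl: 1
  step 6. node 2  ⊔preds=⊤  new=⊤  old=4  +wl: 
  step 7. node 1  ⊔preds=⊤  new=⊤  old=4  +wl: 2,3
  step 8. node 2  ⊔preds=⊤  new=⊤  stable
  step 9. node 3  ⊔preds=⊤  new=⊤  old=5  +wl: 0,2
  step 10. node 0  ⊔preds=⊤  new=⊤  stable
  step 11. node 2  ⊔preds=⊤  new=⊤  stable

Least fixpoint reached:
  node 0: ⊤
  node 1: ⊤
  node 2: ⊤
  node 3: ⊤

⊤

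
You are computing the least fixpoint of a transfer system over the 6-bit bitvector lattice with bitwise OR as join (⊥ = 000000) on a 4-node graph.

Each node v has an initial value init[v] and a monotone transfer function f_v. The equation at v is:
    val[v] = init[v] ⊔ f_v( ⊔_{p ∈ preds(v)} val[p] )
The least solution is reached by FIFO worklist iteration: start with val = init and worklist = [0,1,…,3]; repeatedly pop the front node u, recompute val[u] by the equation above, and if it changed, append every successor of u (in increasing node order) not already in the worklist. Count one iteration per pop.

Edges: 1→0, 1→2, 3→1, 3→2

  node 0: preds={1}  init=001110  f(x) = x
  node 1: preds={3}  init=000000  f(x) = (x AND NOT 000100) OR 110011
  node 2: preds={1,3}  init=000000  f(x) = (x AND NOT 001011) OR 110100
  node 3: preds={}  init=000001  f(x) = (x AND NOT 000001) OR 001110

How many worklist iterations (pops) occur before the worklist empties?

Worklist (8 pops):
  #1 pop 0: in=000000 → 001110 (no change)
  #2 pop 1: in=000001 → 110011 (was 000000); enqueue [0]
  #3 pop 2: in=110011 → 110100 (was 000000); enqueue []
  #4 pop 3: in=000000 → 001111 (was 000001); enqueue [1,2]
  #5 pop 0: in=110011 → 111111 (was 001110); enqueue []
  #6 pop 1: in=001111 → 111011 (was 110011); enqueue [0]
  #7 pop 2: in=111111 → 110100 (no change)
  #8 pop 0: in=111011 → 111111 (no change)

Fixpoint:
  val[0] = 111111
  val[1] = 111011
  val[2] = 110100
  val[3] = 001111

8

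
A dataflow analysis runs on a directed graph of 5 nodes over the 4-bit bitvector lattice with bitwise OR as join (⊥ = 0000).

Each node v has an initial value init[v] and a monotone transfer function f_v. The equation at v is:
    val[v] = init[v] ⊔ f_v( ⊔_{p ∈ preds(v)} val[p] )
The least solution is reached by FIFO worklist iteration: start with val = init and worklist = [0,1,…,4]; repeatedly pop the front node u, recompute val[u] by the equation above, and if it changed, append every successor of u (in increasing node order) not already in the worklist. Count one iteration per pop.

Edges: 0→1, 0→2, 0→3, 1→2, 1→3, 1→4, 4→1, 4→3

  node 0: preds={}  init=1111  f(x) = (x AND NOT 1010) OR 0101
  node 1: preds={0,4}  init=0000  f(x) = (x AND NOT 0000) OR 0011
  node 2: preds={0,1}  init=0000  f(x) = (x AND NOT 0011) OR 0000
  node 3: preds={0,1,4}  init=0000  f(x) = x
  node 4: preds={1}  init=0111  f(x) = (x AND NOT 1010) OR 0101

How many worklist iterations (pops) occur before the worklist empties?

5

Worklist (5 pops):
  #1 pop 0: in=0000 → 1111 (no change)
  #2 pop 1: in=1111 → 1111 (was 0000); enqueue []
  #3 pop 2: in=1111 → 1100 (was 0000); enqueue []
  #4 pop 3: in=1111 → 1111 (was 0000); enqueue []
  #5 pop 4: in=1111 → 0111 (no change)

Fixpoint:
  val[0] = 1111
  val[1] = 1111
  val[2] = 1100
  val[3] = 1111
  val[4] = 0111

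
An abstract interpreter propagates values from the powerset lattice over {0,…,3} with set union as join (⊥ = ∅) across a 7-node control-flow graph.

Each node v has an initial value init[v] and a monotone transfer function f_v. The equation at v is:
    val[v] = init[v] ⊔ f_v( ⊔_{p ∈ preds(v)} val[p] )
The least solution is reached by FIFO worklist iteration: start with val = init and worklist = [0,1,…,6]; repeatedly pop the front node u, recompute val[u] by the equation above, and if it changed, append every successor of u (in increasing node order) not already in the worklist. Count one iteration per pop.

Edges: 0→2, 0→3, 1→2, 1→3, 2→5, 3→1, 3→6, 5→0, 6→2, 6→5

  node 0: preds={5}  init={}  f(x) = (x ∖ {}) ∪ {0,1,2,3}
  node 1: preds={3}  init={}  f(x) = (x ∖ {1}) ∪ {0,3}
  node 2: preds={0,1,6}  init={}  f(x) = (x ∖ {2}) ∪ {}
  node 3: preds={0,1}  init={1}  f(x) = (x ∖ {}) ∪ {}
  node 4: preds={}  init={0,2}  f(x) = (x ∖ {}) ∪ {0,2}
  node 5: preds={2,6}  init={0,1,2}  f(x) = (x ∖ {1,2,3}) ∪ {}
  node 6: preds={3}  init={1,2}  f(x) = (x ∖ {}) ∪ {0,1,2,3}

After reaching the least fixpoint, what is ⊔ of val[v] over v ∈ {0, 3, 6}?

{0,1,2,3}

Trace (11 dequeues):
  [1] u=0 | in {0,1,2} | out {0,1,2,3} | prev {} | push {}
  [2] u=1 | in {1} | out {0,3} | prev {} | push {}
  [3] u=2 | in {0,1,2,3} | out {0,1,3} | prev {} | push {}
  [4] u=3 | in {0,1,2,3} | out {0,1,2,3} | prev {1} | push {1}
  [5] u=4 | in {} | out {0,2} | ==
  [6] u=5 | in {0,1,2,3} | out {0,1,2} | ==
  [7] u=6 | in {0,1,2,3} | out {0,1,2,3} | prev {1,2} | push {2,5}
  [8] u=1 | in {0,1,2,3} | out {0,2,3} | prev {0,3} | push {3}
  [9] u=2 | in {0,1,2,3} | out {0,1,3} | ==
  [10] u=5 | in {0,1,2,3} | out {0,1,2} | ==
  [11] u=3 | in {0,1,2,3} | out {0,1,2,3} | ==

Converged values:
  [0] {0,1,2,3}
  [1] {0,2,3}
  [2] {0,1,3}
  [3] {0,1,2,3}
  [4] {0,2}
  [5] {0,1,2}
  [6] {0,1,2,3}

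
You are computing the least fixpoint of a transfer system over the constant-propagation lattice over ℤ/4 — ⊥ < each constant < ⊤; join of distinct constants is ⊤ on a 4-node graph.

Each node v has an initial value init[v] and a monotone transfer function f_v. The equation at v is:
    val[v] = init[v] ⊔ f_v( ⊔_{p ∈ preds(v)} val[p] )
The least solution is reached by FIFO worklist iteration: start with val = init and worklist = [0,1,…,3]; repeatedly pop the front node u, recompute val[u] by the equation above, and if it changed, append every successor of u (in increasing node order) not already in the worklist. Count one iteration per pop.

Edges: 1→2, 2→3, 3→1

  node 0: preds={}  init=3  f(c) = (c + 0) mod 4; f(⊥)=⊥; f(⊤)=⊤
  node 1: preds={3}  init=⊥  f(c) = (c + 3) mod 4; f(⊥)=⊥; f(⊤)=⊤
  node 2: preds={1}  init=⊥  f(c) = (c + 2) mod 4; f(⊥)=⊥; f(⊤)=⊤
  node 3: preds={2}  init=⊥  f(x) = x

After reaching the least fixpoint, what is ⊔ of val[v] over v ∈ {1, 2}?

⊥

Iteration log — 4 steps:
  step 1. node 0  ⊔preds=⊥  new=3  stable
  step 2. node 1  ⊔preds=⊥  new=⊥  stable
  step 3. node 2  ⊔preds=⊥  new=⊥  stable
  step 4. node 3  ⊔preds=⊥  new=⊥  stable

Least fixpoint reached:
  node 0: 3
  node 1: ⊥
  node 2: ⊥
  node 3: ⊥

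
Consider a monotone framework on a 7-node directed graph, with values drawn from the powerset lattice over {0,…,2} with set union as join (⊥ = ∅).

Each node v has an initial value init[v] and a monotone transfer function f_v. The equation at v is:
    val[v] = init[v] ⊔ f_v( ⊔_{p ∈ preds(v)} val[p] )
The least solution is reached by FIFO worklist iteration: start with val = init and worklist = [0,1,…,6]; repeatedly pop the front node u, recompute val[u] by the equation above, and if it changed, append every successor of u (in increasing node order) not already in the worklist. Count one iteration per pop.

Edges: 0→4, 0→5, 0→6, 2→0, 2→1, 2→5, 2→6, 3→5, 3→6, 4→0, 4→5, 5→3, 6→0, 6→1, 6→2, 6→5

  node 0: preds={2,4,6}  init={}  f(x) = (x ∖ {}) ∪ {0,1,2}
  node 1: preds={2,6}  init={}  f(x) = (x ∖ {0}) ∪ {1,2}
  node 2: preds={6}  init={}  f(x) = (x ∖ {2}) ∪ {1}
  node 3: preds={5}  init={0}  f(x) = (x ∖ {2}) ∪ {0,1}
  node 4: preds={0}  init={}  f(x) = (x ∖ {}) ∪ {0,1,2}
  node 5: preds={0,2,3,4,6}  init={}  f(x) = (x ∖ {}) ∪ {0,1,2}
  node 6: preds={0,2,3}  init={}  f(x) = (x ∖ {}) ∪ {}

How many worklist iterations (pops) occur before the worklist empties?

Worklist (15 pops):
  #1 pop 0: in={} → {0,1,2} (was {}); enqueue []
  #2 pop 1: in={} → {1,2} (was {}); enqueue []
  #3 pop 2: in={} → {1} (was {}); enqueue [0,1]
  #4 pop 3: in={} → {0,1} (was {0}); enqueue []
  #5 pop 4: in={0,1,2} → {0,1,2} (was {}); enqueue []
  #6 pop 5: in={0,1,2} → {0,1,2} (was {}); enqueue [3]
  #7 pop 6: in={0,1,2} → {0,1,2} (was {}); enqueue [2,5]
  #8 pop 0: in={0,1,2} → {0,1,2} (no change)
  #9 pop 1: in={0,1,2} → {1,2} (no change)
  #10 pop 3: in={0,1,2} → {0,1} (no change)
  #11 pop 2: in={0,1,2} → {0,1} (was {1}); enqueue [0,1,6]
  #12 pop 5: in={0,1,2} → {0,1,2} (no change)
  #13 pop 0: in={0,1,2} → {0,1,2} (no change)
  #14 pop 1: in={0,1,2} → {1,2} (no change)
  #15 pop 6: in={0,1,2} → {0,1,2} (no change)

Fixpoint:
  val[0] = {0,1,2}
  val[1] = {1,2}
  val[2] = {0,1}
  val[3] = {0,1}
  val[4] = {0,1,2}
  val[5] = {0,1,2}
  val[6] = {0,1,2}

15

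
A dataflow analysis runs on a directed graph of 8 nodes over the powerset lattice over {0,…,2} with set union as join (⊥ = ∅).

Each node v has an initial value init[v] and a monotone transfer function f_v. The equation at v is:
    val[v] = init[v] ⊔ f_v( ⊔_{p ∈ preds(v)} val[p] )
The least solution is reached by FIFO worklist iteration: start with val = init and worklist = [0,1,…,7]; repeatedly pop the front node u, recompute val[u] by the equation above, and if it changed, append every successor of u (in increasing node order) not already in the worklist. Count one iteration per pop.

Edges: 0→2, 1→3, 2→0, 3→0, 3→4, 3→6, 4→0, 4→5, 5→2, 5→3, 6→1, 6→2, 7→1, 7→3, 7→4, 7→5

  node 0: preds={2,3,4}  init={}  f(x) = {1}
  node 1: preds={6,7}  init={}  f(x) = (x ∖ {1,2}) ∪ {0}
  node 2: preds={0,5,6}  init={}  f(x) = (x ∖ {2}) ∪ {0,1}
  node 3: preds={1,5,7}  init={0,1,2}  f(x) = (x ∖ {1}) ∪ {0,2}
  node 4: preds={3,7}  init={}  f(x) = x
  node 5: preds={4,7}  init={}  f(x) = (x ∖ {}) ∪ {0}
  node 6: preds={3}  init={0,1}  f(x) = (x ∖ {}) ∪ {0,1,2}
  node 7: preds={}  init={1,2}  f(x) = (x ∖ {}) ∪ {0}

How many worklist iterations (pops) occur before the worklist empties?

14

Iteration log — 14 steps:
  step 1. node 0  ⊔preds={0,1,2}  new={1}  old={}  +wl: 
  step 2. node 1  ⊔preds={0,1,2}  new={0}  old={}  +wl: 
  step 3. node 2  ⊔preds={0,1}  new={0,1}  old={}  +wl: 0
  step 4. node 3  ⊔preds={0,1,2}  new={0,1,2}  stable
  step 5. node 4  ⊔preds={0,1,2}  new={0,1,2}  old={}  +wl: 
  step 6. node 5  ⊔preds={0,1,2}  new={0,1,2}  old={}  +wl: 2,3
  step 7. node 6  ⊔preds={0,1,2}  new={0,1,2}  old={0,1}  +wl: 1
  step 8. node 7  ⊔preds={}  new={0,1,2}  old={1,2}  +wl: 4,5
  step 9. node 0  ⊔preds={0,1,2}  new={1}  stable
  step 10. node 2  ⊔preds={0,1,2}  new={0,1}  stable
  step 11. node 3  ⊔preds={0,1,2}  new={0,1,2}  stable
  step 12. node 1  ⊔preds={0,1,2}  new={0}  stable
  step 13. node 4  ⊔preds={0,1,2}  new={0,1,2}  stable
  step 14. node 5  ⊔preds={0,1,2}  new={0,1,2}  stable

Least fixpoint reached:
  node 0: {1}
  node 1: {0}
  node 2: {0,1}
  node 3: {0,1,2}
  node 4: {0,1,2}
  node 5: {0,1,2}
  node 6: {0,1,2}
  node 7: {0,1,2}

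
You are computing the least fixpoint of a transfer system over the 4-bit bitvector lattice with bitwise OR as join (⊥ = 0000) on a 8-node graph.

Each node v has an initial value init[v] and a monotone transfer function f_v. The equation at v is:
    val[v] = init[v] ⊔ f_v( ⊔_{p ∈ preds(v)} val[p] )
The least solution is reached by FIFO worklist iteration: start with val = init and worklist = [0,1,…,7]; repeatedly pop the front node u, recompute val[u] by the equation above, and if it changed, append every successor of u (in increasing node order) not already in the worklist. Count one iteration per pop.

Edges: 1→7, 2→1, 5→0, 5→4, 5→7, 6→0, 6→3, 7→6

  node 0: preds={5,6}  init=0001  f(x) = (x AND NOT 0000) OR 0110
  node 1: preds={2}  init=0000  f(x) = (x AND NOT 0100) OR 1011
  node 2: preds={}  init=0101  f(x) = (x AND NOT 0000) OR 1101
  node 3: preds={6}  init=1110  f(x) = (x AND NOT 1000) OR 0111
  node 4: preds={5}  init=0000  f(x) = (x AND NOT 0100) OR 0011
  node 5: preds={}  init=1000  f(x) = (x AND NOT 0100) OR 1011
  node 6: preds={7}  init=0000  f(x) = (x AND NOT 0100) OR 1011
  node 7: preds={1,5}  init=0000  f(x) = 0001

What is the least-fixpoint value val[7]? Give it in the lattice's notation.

0001

Iteration log — 13 steps:
  step 1. node 0  ⊔preds=1000  new=1111  old=0001  +wl: 
  step 2. node 1  ⊔preds=0101  new=1011  old=0000  +wl: 
  step 3. node 2  ⊔preds=0000  new=1101  old=0101  +wl: 1
  step 4. node 3  ⊔preds=0000  new=1111  old=1110  +wl: 
  step 5. node 4  ⊔preds=1000  new=1011  old=0000  +wl: 
  step 6. node 5  ⊔preds=0000  new=1011  old=1000  +wl: 0,4
  step 7. node 6  ⊔preds=0000  new=1011  old=0000  +wl: 3
  step 8. node 7  ⊔preds=1011  new=0001  old=0000  +wl: 6
  step 9. node 1  ⊔preds=1101  new=1011  stable
  step 10. node 0  ⊔preds=1011  new=1111  stable
  step 11. node 4  ⊔preds=1011  new=1011  stable
  step 12. node 3  ⊔preds=1011  new=1111  stable
  step 13. node 6  ⊔preds=0001  new=1011  stable

Least fixpoint reached:
  node 0: 1111
  node 1: 1011
  node 2: 1101
  node 3: 1111
  node 4: 1011
  node 5: 1011
  node 6: 1011
  node 7: 0001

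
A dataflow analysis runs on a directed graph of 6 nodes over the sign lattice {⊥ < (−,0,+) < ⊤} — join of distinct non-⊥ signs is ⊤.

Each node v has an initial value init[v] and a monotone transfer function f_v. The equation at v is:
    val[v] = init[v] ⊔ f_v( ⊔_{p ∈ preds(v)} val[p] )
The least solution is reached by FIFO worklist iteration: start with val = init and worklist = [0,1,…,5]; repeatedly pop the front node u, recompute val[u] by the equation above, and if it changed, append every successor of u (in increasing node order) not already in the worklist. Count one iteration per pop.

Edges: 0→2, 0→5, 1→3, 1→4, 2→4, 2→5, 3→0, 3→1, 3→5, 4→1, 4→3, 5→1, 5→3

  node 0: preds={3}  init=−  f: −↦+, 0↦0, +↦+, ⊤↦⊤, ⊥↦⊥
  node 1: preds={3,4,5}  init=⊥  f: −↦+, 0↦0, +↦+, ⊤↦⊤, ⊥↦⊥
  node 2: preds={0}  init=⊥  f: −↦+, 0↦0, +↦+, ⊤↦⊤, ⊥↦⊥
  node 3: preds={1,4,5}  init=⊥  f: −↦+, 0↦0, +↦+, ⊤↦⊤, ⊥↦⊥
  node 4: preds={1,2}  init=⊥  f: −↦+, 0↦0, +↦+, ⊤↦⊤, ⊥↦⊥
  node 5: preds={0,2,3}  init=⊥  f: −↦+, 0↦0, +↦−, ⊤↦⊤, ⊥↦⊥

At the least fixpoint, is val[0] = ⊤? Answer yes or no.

Worklist (16 pops):
  #1 pop 0: in=⊥ → − (no change)
  #2 pop 1: in=⊥ → ⊥ (no change)
  #3 pop 2: in=− → + (was ⊥); enqueue []
  #4 pop 3: in=⊥ → ⊥ (no change)
  #5 pop 4: in=+ → + (was ⊥); enqueue [1,3]
  #6 pop 5: in=⊤ → ⊤ (was ⊥); enqueue []
  #7 pop 1: in=⊤ → ⊤ (was ⊥); enqueue [4]
  #8 pop 3: in=⊤ → ⊤ (was ⊥); enqueue [0,1,5]
  #9 pop 4: in=⊤ → ⊤ (was +); enqueue [3]
  #10 pop 0: in=⊤ → ⊤ (was −); enqueue [2]
  #11 pop 1: in=⊤ → ⊤ (no change)
  #12 pop 5: in=⊤ → ⊤ (no change)
  #13 pop 3: in=⊤ → ⊤ (no change)
  #14 pop 2: in=⊤ → ⊤ (was +); enqueue [4,5]
  #15 pop 4: in=⊤ → ⊤ (no change)
  #16 pop 5: in=⊤ → ⊤ (no change)

Fixpoint:
  val[0] = ⊤
  val[1] = ⊤
  val[2] = ⊤
  val[3] = ⊤
  val[4] = ⊤
  val[5] = ⊤

yes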